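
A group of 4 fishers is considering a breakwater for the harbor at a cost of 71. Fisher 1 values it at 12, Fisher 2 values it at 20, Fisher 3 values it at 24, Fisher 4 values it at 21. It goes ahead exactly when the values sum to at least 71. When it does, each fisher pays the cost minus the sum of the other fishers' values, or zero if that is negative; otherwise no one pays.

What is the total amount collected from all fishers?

Total value 77 ≥ cost 71, so it is built.
Fisher 1: others sum to 65; max(0, 71 - 65) = 6.
Fisher 2: others sum to 57; max(0, 71 - 57) = 14.
Fisher 3: others sum to 53; max(0, 71 - 53) = 18.
Fisher 4: others sum to 56; max(0, 71 - 56) = 15.
Total collected = 6 + 14 + 18 + 15 = 53.

53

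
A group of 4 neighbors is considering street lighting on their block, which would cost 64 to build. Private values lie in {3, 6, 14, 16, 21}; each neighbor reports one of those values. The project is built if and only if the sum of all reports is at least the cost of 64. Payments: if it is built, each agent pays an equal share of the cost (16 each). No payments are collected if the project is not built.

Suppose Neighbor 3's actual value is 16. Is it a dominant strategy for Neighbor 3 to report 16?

Yes

Check each profile of the others' reports and compare truth against every alternative report.
Others report (3, 3, 3): truth gives 0, best alternative gives 0.
Others report (3, 3, 6): truth gives 0, best alternative gives 0.
Others report (3, 3, 14): truth gives 0, best alternative gives 0.
Others report (3, 3, 16): truth gives 0, best alternative gives 0.
Others report (3, 3, 21): truth gives 0, best alternative gives 0.
Others report (3, 6, 3): truth gives 0, best alternative gives 0.
(Remaining 119 profiles checked similarly; truth is weakly best in each.)
In every case the truthful report is at least as good as any alternative, so it is a dominant strategy.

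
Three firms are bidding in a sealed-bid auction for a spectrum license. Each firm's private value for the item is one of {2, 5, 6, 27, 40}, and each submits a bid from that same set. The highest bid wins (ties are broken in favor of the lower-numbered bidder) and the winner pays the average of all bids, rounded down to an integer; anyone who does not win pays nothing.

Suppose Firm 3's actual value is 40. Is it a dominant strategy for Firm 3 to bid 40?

No

Consider the case where Firm 1 bids 2 and Firm 2 bids 2.
Truthful bid 40: wins, pays 14, utility 40 - 14 = 26.
Bid 5 instead: wins, pays 3, utility 40 - 3 = 37.
Since 37 > 26, bidding 5 is strictly better here, so truthful bidding is not dominant.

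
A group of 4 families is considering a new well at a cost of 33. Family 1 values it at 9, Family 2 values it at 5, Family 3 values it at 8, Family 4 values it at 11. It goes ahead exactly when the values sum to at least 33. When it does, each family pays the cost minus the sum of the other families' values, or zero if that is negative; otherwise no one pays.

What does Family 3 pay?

8

Total value 33 ≥ cost 33, so the project is built.
The other families' values sum to 25.
Cost minus that sum is 33 - 25 = 8.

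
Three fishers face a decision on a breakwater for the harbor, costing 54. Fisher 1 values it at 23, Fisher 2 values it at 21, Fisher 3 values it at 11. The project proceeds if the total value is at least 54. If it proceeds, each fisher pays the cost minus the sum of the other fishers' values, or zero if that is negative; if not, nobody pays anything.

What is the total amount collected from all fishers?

52

Total value 55 ≥ cost 54, so it is built.
Fisher 1: others sum to 32; max(0, 54 - 32) = 22.
Fisher 2: others sum to 34; max(0, 54 - 34) = 20.
Fisher 3: others sum to 44; max(0, 54 - 44) = 10.
Total collected = 22 + 20 + 10 = 52.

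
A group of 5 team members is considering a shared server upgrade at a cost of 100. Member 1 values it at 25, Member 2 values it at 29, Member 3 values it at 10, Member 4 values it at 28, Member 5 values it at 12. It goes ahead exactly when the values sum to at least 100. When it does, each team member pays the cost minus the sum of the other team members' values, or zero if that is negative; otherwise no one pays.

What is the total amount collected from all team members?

84

Total value 104 ≥ cost 100, so it is built.
Member 1: others sum to 79; max(0, 100 - 79) = 21.
Member 2: others sum to 75; max(0, 100 - 75) = 25.
Member 3: others sum to 94; max(0, 100 - 94) = 6.
Member 4: others sum to 76; max(0, 100 - 76) = 24.
Member 5: others sum to 92; max(0, 100 - 92) = 8.
Total collected = 21 + 25 + 6 + 24 + 8 = 84.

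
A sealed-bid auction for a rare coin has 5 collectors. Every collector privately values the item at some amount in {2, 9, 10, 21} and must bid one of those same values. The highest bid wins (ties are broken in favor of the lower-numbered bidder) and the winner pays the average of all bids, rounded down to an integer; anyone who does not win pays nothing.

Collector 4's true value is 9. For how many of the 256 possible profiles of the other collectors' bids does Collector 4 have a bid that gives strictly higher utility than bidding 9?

Others bid (2, 2, 2, 10): truth gives 0; bid 10 gives 4 > 0. Violating.
Others bid (2, 2, 9, 2): truth gives 0; bid 10 gives 4 > 0. Violating.
Others bid (2, 2, 9, 9): truth gives 0; bid 10 gives 3 > 0. Violating.
Others bid (2, 2, 9, 10): truth gives 0; bid 10 gives 3 > 0. Violating.
Others bid (2, 2, 2, 2): truth gives 6; no alternative beats it.
Others bid (2, 2, 2, 9): truth gives 5; no alternative beats it.
(Checking all 256 profiles: 32 have a profitable deviation, 224 do not.)

32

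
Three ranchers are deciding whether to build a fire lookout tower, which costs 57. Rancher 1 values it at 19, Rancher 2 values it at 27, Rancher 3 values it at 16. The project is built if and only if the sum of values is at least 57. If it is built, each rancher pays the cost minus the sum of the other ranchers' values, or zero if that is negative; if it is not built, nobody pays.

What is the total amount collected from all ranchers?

47

Total value 62 ≥ cost 57, so it is built.
Rancher 1: others sum to 43; max(0, 57 - 43) = 14.
Rancher 2: others sum to 35; max(0, 57 - 35) = 22.
Rancher 3: others sum to 46; max(0, 57 - 46) = 11.
Total collected = 14 + 22 + 11 = 47.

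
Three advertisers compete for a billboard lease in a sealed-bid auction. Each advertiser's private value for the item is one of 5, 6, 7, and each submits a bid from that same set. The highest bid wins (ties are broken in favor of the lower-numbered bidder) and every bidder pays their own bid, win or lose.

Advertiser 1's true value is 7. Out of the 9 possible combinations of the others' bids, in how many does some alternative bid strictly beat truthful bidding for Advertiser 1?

4

Others bid (5, 5): truth gives 0; bid 5 gives 2 > 0. Violating.
Others bid (5, 6): truth gives 0; bid 6 gives 1 > 0. Violating.
Others bid (6, 5): truth gives 0; bid 6 gives 1 > 0. Violating.
Others bid (6, 6): truth gives 0; bid 6 gives 1 > 0. Violating.
Others bid (5, 7): truth gives 0; no alternative beats it.
Others bid (6, 7): truth gives 0; no alternative beats it.
(Checking all 9 profiles: 4 have a profitable deviation, 5 do not.)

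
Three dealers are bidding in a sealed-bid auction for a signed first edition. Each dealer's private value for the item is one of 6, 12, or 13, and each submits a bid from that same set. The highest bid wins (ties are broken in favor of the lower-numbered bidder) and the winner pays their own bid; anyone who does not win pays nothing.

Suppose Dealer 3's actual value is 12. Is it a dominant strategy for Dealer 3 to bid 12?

Check each profile of the others' bids and compare truth against every alternative bid.
Others bid (6, 6): truth gives 0, best alternative gives 0.
Others bid (6, 12): truth gives 0, best alternative gives 0.
Others bid (6, 13): truth gives 0, best alternative gives 0.
Others bid (12, 6): truth gives 0, best alternative gives 0.
Others bid (12, 12): truth gives 0, best alternative gives 0.
Others bid (12, 13): truth gives 0, best alternative gives 0.
(Remaining 3 profiles checked similarly; truth is weakly best in each.)
In every case the truthful bid is at least as good as any alternative, so it is a dominant strategy.

Yes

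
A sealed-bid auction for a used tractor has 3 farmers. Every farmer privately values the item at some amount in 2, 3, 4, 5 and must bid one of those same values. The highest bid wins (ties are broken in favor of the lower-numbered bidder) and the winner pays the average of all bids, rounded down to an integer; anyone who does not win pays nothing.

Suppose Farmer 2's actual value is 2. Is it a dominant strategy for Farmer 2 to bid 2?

Check each profile of the others' bids and compare truth against every alternative bid.
Others bid (2, 2): truth gives 0, best alternative gives 0.
Others bid (2, 3): truth gives 0, best alternative gives 0.
Others bid (2, 4): truth gives 0, best alternative gives 0.
Others bid (2, 5): truth gives 0, best alternative gives 0.
Others bid (3, 2): truth gives 0, best alternative gives 0.
Others bid (3, 3): truth gives 0, best alternative gives 0.
(Remaining 10 profiles checked similarly; truth is weakly best in each.)
In every case the truthful bid is at least as good as any alternative, so it is a dominant strategy.

Yes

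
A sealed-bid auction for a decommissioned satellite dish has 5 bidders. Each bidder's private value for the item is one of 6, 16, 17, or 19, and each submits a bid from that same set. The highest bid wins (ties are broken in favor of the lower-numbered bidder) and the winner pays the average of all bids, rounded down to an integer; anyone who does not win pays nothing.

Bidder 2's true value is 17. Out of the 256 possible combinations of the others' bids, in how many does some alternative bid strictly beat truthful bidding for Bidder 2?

93

Others bid (6, 6, 6, 19): truth gives 0; bid 19 gives 6 > 0. Violating.
Others bid (6, 6, 16, 19): truth gives 0; bid 19 gives 4 > 0. Violating.
Others bid (6, 6, 17, 19): truth gives 0; bid 19 gives 4 > 0. Violating.
Others bid (6, 6, 19, 6): truth gives 0; bid 19 gives 6 > 0. Violating.
Others bid (6, 6, 6, 6): truth gives 9; no alternative beats it.
Others bid (6, 6, 6, 16): truth gives 7; no alternative beats it.
(Checking all 256 profiles: 93 have a profitable deviation, 163 do not.)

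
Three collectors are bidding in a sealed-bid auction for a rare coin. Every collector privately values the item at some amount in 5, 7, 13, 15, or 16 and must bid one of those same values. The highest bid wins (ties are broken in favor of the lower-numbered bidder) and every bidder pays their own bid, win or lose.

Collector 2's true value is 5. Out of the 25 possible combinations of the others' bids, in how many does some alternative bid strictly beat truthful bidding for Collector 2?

Others bid (5, 5): truth gives -5; bid 7 gives -2 > -5. Violating.
Others bid (5, 7): truth gives -5; bid 7 gives -2 > -5. Violating.
Others bid (5, 13): truth gives -5; no alternative beats it.
Others bid (5, 15): truth gives -5; no alternative beats it.
(Checking all 25 profiles: 2 have a profitable deviation, 23 do not.)

2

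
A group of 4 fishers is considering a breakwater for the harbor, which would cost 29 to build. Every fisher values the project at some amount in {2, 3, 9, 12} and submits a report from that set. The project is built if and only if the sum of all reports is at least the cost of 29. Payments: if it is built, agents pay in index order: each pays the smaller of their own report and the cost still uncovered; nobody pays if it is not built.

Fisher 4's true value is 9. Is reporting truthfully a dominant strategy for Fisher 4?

Yes

Check each profile of the others' reports and compare truth against every alternative report.
Others report (9, 9, 12): truth gives 9, best alternative gives 9.
Others report (9, 12, 9): truth gives 9, best alternative gives 9.
Others report (9, 12, 12): truth gives 9, best alternative gives 9.
Others report (12, 9, 9): truth gives 9, best alternative gives 9.
Others report (12, 9, 12): truth gives 9, best alternative gives 9.
Others report (12, 12, 9): truth gives 9, best alternative gives 9.
(Remaining 58 profiles checked similarly; truth is weakly best in each.)
In every case the truthful report is at least as good as any alternative, so it is a dominant strategy.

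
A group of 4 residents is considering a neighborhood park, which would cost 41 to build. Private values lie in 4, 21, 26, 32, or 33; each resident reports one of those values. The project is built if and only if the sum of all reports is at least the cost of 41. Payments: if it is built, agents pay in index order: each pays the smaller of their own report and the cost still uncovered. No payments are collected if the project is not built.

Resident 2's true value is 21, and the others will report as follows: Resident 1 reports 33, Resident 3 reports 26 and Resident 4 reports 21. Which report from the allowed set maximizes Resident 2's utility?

4

Report 4: project built, pays 4, utility 21 - 4 = 17.
Report 21: project built, pays 8, utility 21 - 8 = 13.
Report 26: project built, pays 8, utility 21 - 8 = 13.
Report 32: project built, pays 8, utility 21 - 8 = 13.
Report 33: project built, pays 8, utility 21 - 8 = 13.
The best choice is 4 with utility 17.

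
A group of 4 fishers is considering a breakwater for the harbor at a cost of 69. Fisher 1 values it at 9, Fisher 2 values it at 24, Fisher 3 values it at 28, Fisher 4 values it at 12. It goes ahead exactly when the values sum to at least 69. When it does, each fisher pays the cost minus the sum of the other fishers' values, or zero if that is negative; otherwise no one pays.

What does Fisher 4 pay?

Total value 73 ≥ cost 69, so the project is built.
The other fishers' values sum to 61.
Cost minus that sum is 69 - 61 = 8.

8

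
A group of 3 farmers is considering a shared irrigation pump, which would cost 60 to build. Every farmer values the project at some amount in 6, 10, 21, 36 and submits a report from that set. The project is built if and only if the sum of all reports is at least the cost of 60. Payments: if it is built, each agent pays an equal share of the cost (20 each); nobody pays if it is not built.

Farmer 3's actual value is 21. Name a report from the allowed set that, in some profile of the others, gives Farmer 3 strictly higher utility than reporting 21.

36

Suppose Farmer 1 reports 6 and Farmer 2 reports 21.
Report 21: project not built, utility 0.
Report 36: project built, pays 20, utility 21 - 20 = 1.
So reporting 36 beats truth here (1 > 0).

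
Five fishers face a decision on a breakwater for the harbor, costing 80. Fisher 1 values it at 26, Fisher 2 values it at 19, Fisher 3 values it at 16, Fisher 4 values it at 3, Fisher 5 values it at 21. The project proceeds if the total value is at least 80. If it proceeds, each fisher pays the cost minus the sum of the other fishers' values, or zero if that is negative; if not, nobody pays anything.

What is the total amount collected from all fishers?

Total value 85 ≥ cost 80, so it is built.
Fisher 1: others sum to 59; max(0, 80 - 59) = 21.
Fisher 2: others sum to 66; max(0, 80 - 66) = 14.
Fisher 3: others sum to 69; max(0, 80 - 69) = 11.
Fisher 4: others sum to 82; max(0, 80 - 82) = 0.
Fisher 5: others sum to 64; max(0, 80 - 64) = 16.
Total collected = 21 + 14 + 11 + 0 + 16 = 62.

62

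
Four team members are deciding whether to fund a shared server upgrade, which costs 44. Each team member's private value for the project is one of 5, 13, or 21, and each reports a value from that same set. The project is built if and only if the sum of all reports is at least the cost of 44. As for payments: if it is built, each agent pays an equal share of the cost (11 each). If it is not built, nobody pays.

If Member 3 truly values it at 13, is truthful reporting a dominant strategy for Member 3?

Consider the case where Member 1 reports 5, Member 2 reports 5 and Member 4 reports 13.
Truthful report 13: project not built, utility 0.
Report 21 instead: project built, pays 11, utility 13 - 11 = 2.
Since 2 > 0, reporting 21 is strictly better here, so truthful reporting is not dominant.

No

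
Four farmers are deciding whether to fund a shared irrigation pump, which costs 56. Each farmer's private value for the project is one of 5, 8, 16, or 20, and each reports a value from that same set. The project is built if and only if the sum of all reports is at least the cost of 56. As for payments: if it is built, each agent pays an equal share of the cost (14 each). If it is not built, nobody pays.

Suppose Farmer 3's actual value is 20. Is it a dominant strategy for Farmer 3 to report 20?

Check each profile of the others' reports and compare truth against every alternative report.
Others report (5, 16, 16): truth gives 6, best alternative gives 0.
Others report (8, 8, 20): truth gives 6, best alternative gives 0.
Others report (8, 20, 8): truth gives 6, best alternative gives 0.
Others report (16, 5, 16): truth gives 6, best alternative gives 0.
Others report (16, 16, 5): truth gives 6, best alternative gives 0.
Others report (20, 8, 8): truth gives 6, best alternative gives 0.
(Remaining 58 profiles checked similarly; truth is weakly best in each.)
In every case the truthful report is at least as good as any alternative, so it is a dominant strategy.

Yes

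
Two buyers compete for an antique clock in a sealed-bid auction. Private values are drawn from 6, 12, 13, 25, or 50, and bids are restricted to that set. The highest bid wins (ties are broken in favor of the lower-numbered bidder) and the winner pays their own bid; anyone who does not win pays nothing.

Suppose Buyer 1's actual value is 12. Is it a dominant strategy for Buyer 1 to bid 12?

No

Consider the case where Buyer 2 bids 6.
Truthful bid 12: wins, pays 12, utility 12 - 12 = 0.
Bid 6 instead: wins, pays 6, utility 12 - 6 = 6.
Since 6 > 0, bidding 6 is strictly better here, so truthful bidding is not dominant.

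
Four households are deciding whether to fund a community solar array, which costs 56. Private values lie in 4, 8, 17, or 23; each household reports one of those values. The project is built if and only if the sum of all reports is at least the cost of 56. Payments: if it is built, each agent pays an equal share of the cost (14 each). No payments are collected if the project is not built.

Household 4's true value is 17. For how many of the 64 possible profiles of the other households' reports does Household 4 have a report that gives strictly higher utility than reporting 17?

12

Others report (4, 8, 23): truth gives 0; report 23 gives 3 > 0. Violating.
Others report (4, 17, 17): truth gives 0; report 23 gives 3 > 0. Violating.
Others report (4, 23, 8): truth gives 0; report 23 gives 3 > 0. Violating.
Others report (8, 4, 23): truth gives 0; report 23 gives 3 > 0. Violating.
Others report (4, 4, 4): truth gives 0; no alternative beats it.
Others report (4, 4, 8): truth gives 0; no alternative beats it.
(Checking all 64 profiles: 12 have a profitable deviation, 52 do not.)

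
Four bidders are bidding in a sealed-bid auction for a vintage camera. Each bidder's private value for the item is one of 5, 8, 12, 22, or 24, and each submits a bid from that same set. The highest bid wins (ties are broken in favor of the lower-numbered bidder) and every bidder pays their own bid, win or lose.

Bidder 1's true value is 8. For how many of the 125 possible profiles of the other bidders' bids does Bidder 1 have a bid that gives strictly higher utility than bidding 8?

Others bid (5, 5, 5): truth gives 0; bid 5 gives 3 > 0. Violating.
Others bid (5, 5, 12): truth gives -8; bid 12 gives -4 > -8. Violating.
Others bid (5, 5, 22): truth gives -8; bid 5 gives -5 > -8. Violating.
Others bid (5, 5, 24): truth gives -8; bid 5 gives -5 > -8. Violating.
Others bid (5, 5, 8): truth gives 0; no alternative beats it.
Others bid (5, 8, 5): truth gives 0; no alternative beats it.
(Checking all 125 profiles: 118 have a profitable deviation, 7 do not.)

118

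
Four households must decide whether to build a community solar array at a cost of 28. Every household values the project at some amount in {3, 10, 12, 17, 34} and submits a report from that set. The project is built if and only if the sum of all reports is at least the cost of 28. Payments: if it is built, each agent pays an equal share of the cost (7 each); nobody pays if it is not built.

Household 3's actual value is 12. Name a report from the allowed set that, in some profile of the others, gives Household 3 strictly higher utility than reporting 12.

Suppose Household 1 reports 3, Household 2 reports 3 and Household 4 reports 3.
Report 12: project not built, utility 0.
Report 34: project built, pays 7, utility 12 - 7 = 5.
So reporting 34 beats truth here (5 > 0).

34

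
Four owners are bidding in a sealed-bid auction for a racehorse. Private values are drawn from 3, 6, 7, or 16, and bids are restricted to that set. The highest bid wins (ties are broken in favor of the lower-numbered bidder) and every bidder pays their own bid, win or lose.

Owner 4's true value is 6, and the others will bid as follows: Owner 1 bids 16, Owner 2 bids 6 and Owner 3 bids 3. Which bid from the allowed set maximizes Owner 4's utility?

Bid 3: loses but pays 3, utility -3.
Bid 6: loses but pays 6, utility -6.
Bid 7: loses but pays 7, utility -7.
Bid 16: loses but pays 16, utility -16.
The best choice is 3 with utility -3.

3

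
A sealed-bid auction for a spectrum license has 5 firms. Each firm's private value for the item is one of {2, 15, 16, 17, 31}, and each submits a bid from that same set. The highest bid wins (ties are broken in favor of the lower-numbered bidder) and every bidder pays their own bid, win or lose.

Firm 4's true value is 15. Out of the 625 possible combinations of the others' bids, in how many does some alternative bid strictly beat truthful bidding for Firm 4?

623

Others bid (2, 2, 2, 16): truth gives -15; bid 16 gives -1 > -15. Violating.
Others bid (2, 2, 2, 17): truth gives -15; bid 2 gives -2 > -15. Violating.
Others bid (2, 2, 2, 31): truth gives -15; bid 2 gives -2 > -15. Violating.
Others bid (2, 2, 15, 2): truth gives -15; bid 16 gives -1 > -15. Violating.
Others bid (2, 2, 2, 2): truth gives 0; no alternative beats it.
Others bid (2, 2, 2, 15): truth gives 0; no alternative beats it.
(Checking all 625 profiles: 623 have a profitable deviation, 2 do not.)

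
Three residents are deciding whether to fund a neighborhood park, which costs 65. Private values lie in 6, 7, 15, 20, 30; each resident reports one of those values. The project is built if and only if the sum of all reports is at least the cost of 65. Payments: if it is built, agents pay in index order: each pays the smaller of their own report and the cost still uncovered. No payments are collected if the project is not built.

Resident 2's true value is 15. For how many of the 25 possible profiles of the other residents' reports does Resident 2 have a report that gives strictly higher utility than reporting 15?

1

Others report (30, 30): truth gives 0; report 6 gives 9 > 0. Violating.
Others report (6, 6): truth gives 0; no alternative beats it.
Others report (6, 7): truth gives 0; no alternative beats it.
(Checking all 25 profiles: 1 has a profitable deviation, 24 do not.)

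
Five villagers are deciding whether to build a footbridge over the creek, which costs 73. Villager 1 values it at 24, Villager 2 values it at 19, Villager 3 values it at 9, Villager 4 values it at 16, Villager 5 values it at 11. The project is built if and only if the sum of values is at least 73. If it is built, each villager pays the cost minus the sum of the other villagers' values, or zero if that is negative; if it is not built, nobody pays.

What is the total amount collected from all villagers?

Total value 79 ≥ cost 73, so it is built.
Villager 1: others sum to 55; max(0, 73 - 55) = 18.
Villager 2: others sum to 60; max(0, 73 - 60) = 13.
Villager 3: others sum to 70; max(0, 73 - 70) = 3.
Villager 4: others sum to 63; max(0, 73 - 63) = 10.
Villager 5: others sum to 68; max(0, 73 - 68) = 5.
Total collected = 18 + 13 + 3 + 10 + 5 = 49.

49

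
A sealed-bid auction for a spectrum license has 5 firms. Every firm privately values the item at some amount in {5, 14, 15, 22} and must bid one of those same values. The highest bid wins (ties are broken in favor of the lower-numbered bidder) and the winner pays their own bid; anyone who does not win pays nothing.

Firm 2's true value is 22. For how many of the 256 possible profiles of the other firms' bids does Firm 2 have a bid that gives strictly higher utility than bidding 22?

54

Others bid (5, 5, 5, 5): truth gives 0; bid 14 gives 8 > 0. Violating.
Others bid (5, 5, 5, 14): truth gives 0; bid 14 gives 8 > 0. Violating.
Others bid (5, 5, 5, 15): truth gives 0; bid 15 gives 7 > 0. Violating.
Others bid (5, 5, 14, 5): truth gives 0; bid 14 gives 8 > 0. Violating.
Others bid (5, 5, 5, 22): truth gives 0; no alternative beats it.
Others bid (5, 5, 14, 22): truth gives 0; no alternative beats it.
(Checking all 256 profiles: 54 have a profitable deviation, 202 do not.)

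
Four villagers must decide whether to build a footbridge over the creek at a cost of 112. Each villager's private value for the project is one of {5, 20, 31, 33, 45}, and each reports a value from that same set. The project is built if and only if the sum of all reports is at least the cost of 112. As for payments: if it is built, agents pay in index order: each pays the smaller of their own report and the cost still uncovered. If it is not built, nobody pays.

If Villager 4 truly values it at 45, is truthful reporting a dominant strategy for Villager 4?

Yes

Check each profile of the others' reports and compare truth against every alternative report.
Others report (20, 20, 33): truth gives 6, best alternative gives 0.
Others report (20, 33, 20): truth gives 6, best alternative gives 0.
Others report (33, 20, 20): truth gives 6, best alternative gives 0.
Others report (5, 33, 33): truth gives 4, best alternative gives 0.
Others report (20, 20, 31): truth gives 4, best alternative gives 0.
Others report (20, 31, 20): truth gives 4, best alternative gives 0.
(Remaining 119 profiles checked similarly; truth is weakly best in each.)
In every case the truthful report is at least as good as any alternative, so it is a dominant strategy.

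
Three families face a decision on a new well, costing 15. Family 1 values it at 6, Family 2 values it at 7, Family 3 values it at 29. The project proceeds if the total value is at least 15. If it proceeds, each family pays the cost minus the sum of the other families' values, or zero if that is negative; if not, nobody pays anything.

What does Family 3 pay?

2

Total value 42 ≥ cost 15, so the project is built.
The other families' values sum to 13.
Cost minus that sum is 15 - 13 = 2.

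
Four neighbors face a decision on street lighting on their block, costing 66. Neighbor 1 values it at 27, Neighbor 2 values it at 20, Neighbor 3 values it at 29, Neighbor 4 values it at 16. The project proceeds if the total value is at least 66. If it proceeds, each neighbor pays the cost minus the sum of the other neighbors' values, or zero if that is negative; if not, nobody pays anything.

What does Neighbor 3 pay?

Total value 92 ≥ cost 66, so the project is built.
The other neighbors' values sum to 63.
Cost minus that sum is 66 - 63 = 3.

3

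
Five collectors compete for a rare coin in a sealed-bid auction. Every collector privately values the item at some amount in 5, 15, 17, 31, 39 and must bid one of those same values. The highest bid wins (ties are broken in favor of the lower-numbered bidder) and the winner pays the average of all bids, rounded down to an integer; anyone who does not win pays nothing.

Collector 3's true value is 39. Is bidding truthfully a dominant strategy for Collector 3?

No

Consider the case where Collector 1 bids 5, Collector 2 bids 5, Collector 4 bids 5 and Collector 5 bids 5.
Truthful bid 39: wins, pays 11, utility 39 - 11 = 28.
Bid 15 instead: wins, pays 7, utility 39 - 7 = 32.
Since 32 > 28, bidding 15 is strictly better here, so truthful bidding is not dominant.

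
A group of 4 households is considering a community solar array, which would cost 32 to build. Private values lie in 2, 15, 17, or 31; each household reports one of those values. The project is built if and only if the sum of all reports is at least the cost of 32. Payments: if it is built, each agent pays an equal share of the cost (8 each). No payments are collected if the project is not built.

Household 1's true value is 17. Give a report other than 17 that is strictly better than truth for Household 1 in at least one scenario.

Suppose Household 2 reports 2, Household 3 reports 2 and Household 4 reports 2.
Report 17: project not built, utility 0.
Report 31: project built, pays 8, utility 17 - 8 = 9.
So reporting 31 beats truth here (9 > 0).

31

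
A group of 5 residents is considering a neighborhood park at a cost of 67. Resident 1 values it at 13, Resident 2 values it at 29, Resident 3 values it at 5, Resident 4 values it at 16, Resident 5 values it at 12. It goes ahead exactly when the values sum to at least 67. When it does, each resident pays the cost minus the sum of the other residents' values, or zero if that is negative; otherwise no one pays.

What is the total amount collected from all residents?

38

Total value 75 ≥ cost 67, so it is built.
Resident 1: others sum to 62; max(0, 67 - 62) = 5.
Resident 2: others sum to 46; max(0, 67 - 46) = 21.
Resident 3: others sum to 70; max(0, 67 - 70) = 0.
Resident 4: others sum to 59; max(0, 67 - 59) = 8.
Resident 5: others sum to 63; max(0, 67 - 63) = 4.
Total collected = 5 + 21 + 0 + 8 + 4 = 38.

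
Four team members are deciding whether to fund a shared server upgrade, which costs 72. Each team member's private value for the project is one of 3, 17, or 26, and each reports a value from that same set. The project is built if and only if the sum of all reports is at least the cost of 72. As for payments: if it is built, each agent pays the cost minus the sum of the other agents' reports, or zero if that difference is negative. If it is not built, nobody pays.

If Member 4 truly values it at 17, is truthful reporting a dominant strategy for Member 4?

Yes

Check each profile of the others' reports and compare truth against every alternative report.
Others report (26, 26, 26): truth gives 17, best alternative gives 17.
Others report (17, 26, 26): truth gives 14, best alternative gives 14.
Others report (26, 17, 26): truth gives 14, best alternative gives 14.
Others report (26, 26, 17): truth gives 14, best alternative gives 14.
Others report (17, 17, 26): truth gives 5, best alternative gives 5.
Others report (17, 26, 17): truth gives 5, best alternative gives 5.
(Remaining 21 profiles checked similarly; truth is weakly best in each.)
In every case the truthful report is at least as good as any alternative, so it is a dominant strategy.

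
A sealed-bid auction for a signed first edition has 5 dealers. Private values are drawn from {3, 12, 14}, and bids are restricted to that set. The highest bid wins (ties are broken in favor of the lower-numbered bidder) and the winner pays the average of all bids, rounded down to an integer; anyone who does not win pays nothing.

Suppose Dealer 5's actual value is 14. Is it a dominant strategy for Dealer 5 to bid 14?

Consider the case where Dealer 1 bids 3, Dealer 2 bids 3, Dealer 3 bids 3 and Dealer 4 bids 3.
Truthful bid 14: wins, pays 5, utility 14 - 5 = 9.
Bid 12 instead: wins, pays 4, utility 14 - 4 = 10.
Since 10 > 9, bidding 12 is strictly better here, so truthful bidding is not dominant.

No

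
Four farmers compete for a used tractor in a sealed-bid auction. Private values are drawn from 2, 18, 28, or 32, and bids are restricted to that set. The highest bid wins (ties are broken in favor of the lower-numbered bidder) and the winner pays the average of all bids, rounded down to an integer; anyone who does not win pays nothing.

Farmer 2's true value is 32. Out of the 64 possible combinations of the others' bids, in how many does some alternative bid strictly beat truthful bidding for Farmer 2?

Others bid (2, 2, 2): truth gives 23; bid 18 gives 26 > 23. Violating.
Others bid (2, 2, 18): truth gives 19; bid 18 gives 22 > 19. Violating.
Others bid (2, 2, 28): truth gives 16; bid 28 gives 17 > 16. Violating.
Others bid (2, 18, 2): truth gives 19; bid 18 gives 22 > 19. Violating.
Others bid (2, 2, 32): truth gives 15; no alternative beats it.
Others bid (2, 18, 32): truth gives 11; no alternative beats it.
(Checking all 64 profiles: 18 have a profitable deviation, 46 do not.)

18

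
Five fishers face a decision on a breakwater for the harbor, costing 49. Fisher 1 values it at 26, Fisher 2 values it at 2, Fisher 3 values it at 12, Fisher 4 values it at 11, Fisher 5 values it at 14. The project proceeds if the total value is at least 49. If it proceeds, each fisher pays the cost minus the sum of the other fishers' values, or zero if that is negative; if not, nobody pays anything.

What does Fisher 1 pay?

Total value 65 ≥ cost 49, so the project is built.
The other fishers' values sum to 39.
Cost minus that sum is 49 - 39 = 10.

10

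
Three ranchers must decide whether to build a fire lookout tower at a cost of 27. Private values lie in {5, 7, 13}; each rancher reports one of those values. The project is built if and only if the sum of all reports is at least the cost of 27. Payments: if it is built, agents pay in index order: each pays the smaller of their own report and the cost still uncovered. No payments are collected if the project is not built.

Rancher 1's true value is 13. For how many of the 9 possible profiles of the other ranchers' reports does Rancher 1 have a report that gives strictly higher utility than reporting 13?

Others report (7, 13): truth gives 0; report 7 gives 6 > 0. Violating.
Others report (13, 7): truth gives 0; report 7 gives 6 > 0. Violating.
Others report (13, 13): truth gives 0; report 5 gives 8 > 0. Violating.
Others report (5, 5): truth gives 0; no alternative beats it.
Others report (5, 7): truth gives 0; no alternative beats it.
(Checking all 9 profiles: 3 have a profitable deviation, 6 do not.)

3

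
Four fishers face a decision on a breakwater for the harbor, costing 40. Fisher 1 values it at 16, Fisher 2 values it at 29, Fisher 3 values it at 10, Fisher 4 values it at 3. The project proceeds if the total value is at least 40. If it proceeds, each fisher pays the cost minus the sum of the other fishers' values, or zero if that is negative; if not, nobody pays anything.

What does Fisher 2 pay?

Total value 58 ≥ cost 40, so the project is built.
The other fishers' values sum to 29.
Cost minus that sum is 40 - 29 = 11.

11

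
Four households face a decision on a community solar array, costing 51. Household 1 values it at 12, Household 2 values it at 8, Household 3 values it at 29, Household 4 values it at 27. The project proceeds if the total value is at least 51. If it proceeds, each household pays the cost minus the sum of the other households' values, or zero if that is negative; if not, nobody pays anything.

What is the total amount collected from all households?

6

Total value 76 ≥ cost 51, so it is built.
Household 1: others sum to 64; max(0, 51 - 64) = 0.
Household 2: others sum to 68; max(0, 51 - 68) = 0.
Household 3: others sum to 47; max(0, 51 - 47) = 4.
Household 4: others sum to 49; max(0, 51 - 49) = 2.
Total collected = 0 + 0 + 4 + 2 = 6.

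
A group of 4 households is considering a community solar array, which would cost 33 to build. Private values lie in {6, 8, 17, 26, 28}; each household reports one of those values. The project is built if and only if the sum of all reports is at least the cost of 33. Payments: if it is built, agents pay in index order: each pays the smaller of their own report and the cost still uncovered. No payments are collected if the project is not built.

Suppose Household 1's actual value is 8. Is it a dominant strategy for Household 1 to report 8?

Consider the case where Household 2 reports 6, Household 3 reports 6 and Household 4 reports 17.
Truthful report 8: project built, pays 8, utility 8 - 8 = 0.
Report 6 instead: project built, pays 6, utility 8 - 6 = 2.
Since 2 > 0, reporting 6 is strictly better here, so truthful reporting is not dominant.

No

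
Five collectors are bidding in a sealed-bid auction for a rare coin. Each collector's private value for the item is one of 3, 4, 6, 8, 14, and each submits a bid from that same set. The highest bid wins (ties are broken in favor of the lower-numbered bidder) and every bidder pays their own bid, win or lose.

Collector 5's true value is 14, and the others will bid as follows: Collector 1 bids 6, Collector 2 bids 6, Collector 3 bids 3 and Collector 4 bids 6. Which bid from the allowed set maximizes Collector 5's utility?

8

Bid 3: loses but pays 3, utility -3.
Bid 4: loses but pays 4, utility -4.
Bid 6: loses but pays 6, utility -6.
Bid 8: wins, pays 8, utility 14 - 8 = 6.
Bid 14: wins, pays 14, utility 14 - 14 = 0.
The best choice is 8 with utility 6.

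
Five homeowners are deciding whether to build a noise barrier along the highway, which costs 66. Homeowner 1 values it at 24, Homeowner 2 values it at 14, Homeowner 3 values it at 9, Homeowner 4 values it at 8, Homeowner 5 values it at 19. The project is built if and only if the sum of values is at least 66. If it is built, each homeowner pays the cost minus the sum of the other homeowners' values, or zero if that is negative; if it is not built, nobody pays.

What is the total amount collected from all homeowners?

Total value 74 ≥ cost 66, so it is built.
Homeowner 1: others sum to 50; max(0, 66 - 50) = 16.
Homeowner 2: others sum to 60; max(0, 66 - 60) = 6.
Homeowner 3: others sum to 65; max(0, 66 - 65) = 1.
Homeowner 4: others sum to 66; max(0, 66 - 66) = 0.
Homeowner 5: others sum to 55; max(0, 66 - 55) = 11.
Total collected = 16 + 6 + 1 + 0 + 11 = 34.

34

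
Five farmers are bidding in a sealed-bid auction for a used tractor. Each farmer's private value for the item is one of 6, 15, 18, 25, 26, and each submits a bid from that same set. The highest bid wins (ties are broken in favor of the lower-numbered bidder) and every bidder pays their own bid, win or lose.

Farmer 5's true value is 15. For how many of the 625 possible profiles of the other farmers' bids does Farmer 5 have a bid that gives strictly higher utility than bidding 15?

Others bid (6, 6, 6, 15): truth gives -15; bid 18 gives -3 > -15. Violating.
Others bid (6, 6, 6, 18): truth gives -15; bid 6 gives -6 > -15. Violating.
Others bid (6, 6, 6, 25): truth gives -15; bid 6 gives -6 > -15. Violating.
Others bid (6, 6, 6, 26): truth gives -15; bid 6 gives -6 > -15. Violating.
Others bid (6, 6, 6, 6): truth gives 0; no alternative beats it.
(Checking all 625 profiles: 624 have a profitable deviation, 1 does not.)

624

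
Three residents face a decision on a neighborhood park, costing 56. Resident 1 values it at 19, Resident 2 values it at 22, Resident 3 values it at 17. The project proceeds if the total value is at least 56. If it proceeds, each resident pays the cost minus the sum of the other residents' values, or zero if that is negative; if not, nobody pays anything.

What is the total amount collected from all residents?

52

Total value 58 ≥ cost 56, so it is built.
Resident 1: others sum to 39; max(0, 56 - 39) = 17.
Resident 2: others sum to 36; max(0, 56 - 36) = 20.
Resident 3: others sum to 41; max(0, 56 - 41) = 15.
Total collected = 17 + 20 + 15 = 52.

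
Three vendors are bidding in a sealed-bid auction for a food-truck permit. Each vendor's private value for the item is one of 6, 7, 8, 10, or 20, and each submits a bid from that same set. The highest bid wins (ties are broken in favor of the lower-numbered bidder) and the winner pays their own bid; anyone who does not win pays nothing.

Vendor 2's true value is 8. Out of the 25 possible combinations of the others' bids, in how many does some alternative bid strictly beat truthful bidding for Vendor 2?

Others bid (6, 6): truth gives 0; bid 7 gives 1 > 0. Violating.
Others bid (6, 7): truth gives 0; bid 7 gives 1 > 0. Violating.
Others bid (6, 8): truth gives 0; no alternative beats it.
Others bid (6, 10): truth gives 0; no alternative beats it.
(Checking all 25 profiles: 2 have a profitable deviation, 23 do not.)

2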